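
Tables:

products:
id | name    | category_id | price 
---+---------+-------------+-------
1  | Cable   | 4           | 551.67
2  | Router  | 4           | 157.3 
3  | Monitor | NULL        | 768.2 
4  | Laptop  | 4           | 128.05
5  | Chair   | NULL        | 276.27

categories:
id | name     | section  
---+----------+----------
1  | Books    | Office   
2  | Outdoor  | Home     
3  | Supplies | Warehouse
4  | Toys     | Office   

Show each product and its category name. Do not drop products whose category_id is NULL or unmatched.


LEFT JOIN keeps every row from products (the left table); where category_id has no match in categories, the category columns become NULL. Walk through each product:
  - product 1 (Cable): category_id=4 -> matches Toys
  - product 2 (Router): category_id=4 -> matches Toys
  - product 3 (Monitor): category_id=NULL, no match -> kept with NULL
  - product 4 (Laptop): category_id=4 -> matches Toys
  - product 5 (Chair): category_id=NULL, no match -> kept with NULL
All 5 rows appear; 2 have NULL category.

SQL:
SELECT a.name, b.name AS category
FROM products a
LEFT JOIN categories b ON a.category_id = b.id

Result:
name    | category
--------+---------
Cable   | Toys    
Router  | Toys    
Monitor | NULL    
Laptop  | Toys    
Chair   | NULL    


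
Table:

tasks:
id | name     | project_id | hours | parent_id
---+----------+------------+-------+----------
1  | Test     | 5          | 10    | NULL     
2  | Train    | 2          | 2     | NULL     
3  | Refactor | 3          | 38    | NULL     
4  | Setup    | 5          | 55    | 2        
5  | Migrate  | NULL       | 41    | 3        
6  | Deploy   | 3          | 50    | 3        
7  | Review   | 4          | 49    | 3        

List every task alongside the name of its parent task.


This is a self-join: tasks is joined to a second copy of itself, matching each row's parent_id to another row's id. Use LEFT JOIN so rows with parent_id=NULL are kept.
  - task 1 (Test): parent_id=NULL -> NULL
  - task 2 (Train): parent_id=NULL -> NULL
  - task 3 (Refactor): parent_id=NULL -> NULL
  - task 4 (Setup): parent_id=2 -> Train
  - task 5 (Migrate): parent_id=3 -> Refactor
  - task 6 (Deploy): parent_id=3 -> Refactor
  - task 7 (Review): parent_id=3 -> Refactor

SQL:
SELECT a.name AS item, b.name AS parent
FROM tasks a
LEFT JOIN tasks b ON a.parent_id = b.id

Result:
item     | parent  
---------+---------
Test     | NULL    
Train    | NULL    
Refactor | NULL    
Setup    | Train   
Migrate  | Refactor
Deploy   | Refactor
Review   | Refactor


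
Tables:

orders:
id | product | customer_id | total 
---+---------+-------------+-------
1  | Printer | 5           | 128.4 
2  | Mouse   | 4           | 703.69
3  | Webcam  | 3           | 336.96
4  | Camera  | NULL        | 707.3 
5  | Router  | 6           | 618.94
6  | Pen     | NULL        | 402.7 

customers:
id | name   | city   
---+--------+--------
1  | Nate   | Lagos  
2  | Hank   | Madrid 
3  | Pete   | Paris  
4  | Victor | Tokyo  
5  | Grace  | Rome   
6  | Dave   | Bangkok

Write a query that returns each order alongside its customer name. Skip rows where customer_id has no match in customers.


INNER JOIN keeps only orders rows whose customer_id matches an id in customers. Walk through each order:
  - order 1 (Printer): customer_id=5 -> matches Grace
  - order 2 (Mouse): customer_id=4 -> matches Victor
  - order 3 (Webcam): customer_id=3 -> matches Pete
  - order 4 (Camera): customer_id=NULL, no match -> dropped
  - order 5 (Router): customer_id=6 -> matches Dave
  - order 6 (Pen): customer_id=NULL, no match -> dropped
So 2 of 6 rows are dropped.

SQL:
SELECT a.product, b.name AS customer
FROM orders a
INNER JOIN customers b ON a.customer_id = b.id

Result:
product | customer
--------+---------
Printer | Grace   
Mouse   | Victor  
Webcam  | Pete    
Router  | Dave    


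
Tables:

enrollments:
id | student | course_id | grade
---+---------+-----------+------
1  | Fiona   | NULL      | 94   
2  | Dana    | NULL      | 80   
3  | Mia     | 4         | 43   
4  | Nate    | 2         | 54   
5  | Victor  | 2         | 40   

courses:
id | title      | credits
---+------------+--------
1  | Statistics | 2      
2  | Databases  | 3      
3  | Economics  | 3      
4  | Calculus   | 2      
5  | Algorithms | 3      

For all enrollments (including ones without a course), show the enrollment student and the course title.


LEFT JOIN keeps every row from enrollments (the left table); where course_id has no match in courses, the course columns become NULL. Walk through each enrollment:
  - enrollment 1 (Fiona): course_id=NULL, no match -> kept with NULL
  - enrollment 2 (Dana): course_id=NULL, no match -> kept with NULL
  - enrollment 3 (Mia): course_id=4 -> matches Calculus
  - enrollment 4 (Nate): course_id=2 -> matches Databases
  - enrollment 5 (Victor): course_id=2 -> matches Databases
All 5 rows appear; 2 have NULL course.

SQL:
SELECT a.student, b.title AS course
FROM enrollments a
LEFT JOIN courses b ON a.course_id = b.id

Result:
student | course   
--------+----------
Fiona   | NULL     
Dana    | NULL     
Mia     | Calculus 
Nate    | Databases
Victor  | Databases


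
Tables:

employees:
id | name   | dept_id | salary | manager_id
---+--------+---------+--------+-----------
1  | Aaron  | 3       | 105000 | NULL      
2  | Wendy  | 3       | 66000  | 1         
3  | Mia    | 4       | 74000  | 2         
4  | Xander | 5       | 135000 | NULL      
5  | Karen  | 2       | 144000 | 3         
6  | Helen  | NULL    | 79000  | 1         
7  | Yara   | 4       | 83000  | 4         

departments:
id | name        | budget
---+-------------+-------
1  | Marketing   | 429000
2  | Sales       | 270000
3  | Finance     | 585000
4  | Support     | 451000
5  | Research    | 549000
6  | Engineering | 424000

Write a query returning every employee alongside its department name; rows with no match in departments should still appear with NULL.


LEFT JOIN keeps every row from employees (the left table); where dept_id has no match in departments, the department columns become NULL. Walk through each employee:
  - employee 1 (Aaron): dept_id=3 -> matches Finance
  - employee 2 (Wendy): dept_id=3 -> matches Finance
  - employee 3 (Mia): dept_id=4 -> matches Support
  - employee 4 (Xander): dept_id=5 -> matches Research
  - employee 5 (Karen): dept_id=2 -> matches Sales
  - employee 6 (Helen): dept_id=NULL, no match -> kept with NULL
  - employee 7 (Yara): dept_id=4 -> matches Support
All 7 rows appear; 1 has NULL department.

SQL:
SELECT a.name, b.name AS department
FROM employees a
LEFT JOIN departments b ON a.dept_id = b.id

Result:
name   | department
-------+-----------
Aaron  | Finance   
Wendy  | Finance   
Mia    | Support   
Xander | Research  
Karen  | Sales     
Helen  | NULL      
Yara   | Support   


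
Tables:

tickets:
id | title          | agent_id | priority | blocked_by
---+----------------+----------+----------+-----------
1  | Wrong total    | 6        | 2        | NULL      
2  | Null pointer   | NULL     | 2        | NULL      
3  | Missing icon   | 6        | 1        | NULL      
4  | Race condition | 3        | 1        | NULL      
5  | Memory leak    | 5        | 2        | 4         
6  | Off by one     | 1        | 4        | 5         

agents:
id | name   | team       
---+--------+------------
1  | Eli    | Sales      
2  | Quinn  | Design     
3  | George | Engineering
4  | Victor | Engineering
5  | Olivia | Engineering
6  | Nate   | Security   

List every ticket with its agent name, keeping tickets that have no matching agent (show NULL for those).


LEFT JOIN keeps every row from tickets (the left table); where agent_id has no match in agents, the agent columns become NULL. Walk through each ticket:
  - ticket 1 (Wrong total): agent_id=6 -> matches Nate
  - ticket 2 (Null pointer): agent_id=NULL, no match -> kept with NULL
  - ticket 3 (Missing icon): agent_id=6 -> matches Nate
  - ticket 4 (Race condition): agent_id=3 -> matches George
  - ticket 5 (Memory leak): agent_id=5 -> matches Olivia
  - ticket 6 (Off by one): agent_id=1 -> matches Eli
All 6 rows appear; 1 has NULL agent.

SQL:
SELECT a.title, b.name AS agent
FROM tickets a
LEFT JOIN agents b ON a.agent_id = b.id

Result:
title          | agent 
---------------+-------
Wrong total    | Nate  
Null pointer   | NULL  
Missing icon   | Nate  
Race condition | George
Memory leak    | Olivia
Off by one     | Eli   


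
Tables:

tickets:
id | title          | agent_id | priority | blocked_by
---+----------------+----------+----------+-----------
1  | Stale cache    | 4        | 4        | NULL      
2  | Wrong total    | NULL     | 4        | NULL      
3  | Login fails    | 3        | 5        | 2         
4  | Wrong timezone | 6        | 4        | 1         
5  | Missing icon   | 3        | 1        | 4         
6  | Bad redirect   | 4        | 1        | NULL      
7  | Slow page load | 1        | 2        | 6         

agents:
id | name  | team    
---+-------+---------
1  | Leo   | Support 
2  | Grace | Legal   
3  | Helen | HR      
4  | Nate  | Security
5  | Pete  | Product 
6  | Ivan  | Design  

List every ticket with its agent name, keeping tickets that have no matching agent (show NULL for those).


LEFT JOIN keeps every row from tickets (the left table); where agent_id has no match in agents, the agent columns become NULL. Walk through each ticket:
  - ticket 1 (Stale cache): agent_id=4 -> matches Nate
  - ticket 2 (Wrong total): agent_id=NULL, no match -> kept with NULL
  - ticket 3 (Login fails): agent_id=3 -> matches Helen
  - ticket 4 (Wrong timezone): agent_id=6 -> matches Ivan
  - ticket 5 (Missing icon): agent_id=3 -> matches Helen
  - ticket 6 (Bad redirect): agent_id=4 -> matches Nate
  - ticket 7 (Slow page load): agent_id=1 -> matches Leo
All 7 rows appear; 1 has NULL agent.

SQL:
SELECT a.title, b.name AS agent
FROM tickets a
LEFT JOIN agents b ON a.agent_id = b.id

Result:
title          | agent
---------------+------
Stale cache    | Nate 
Wrong total    | NULL 
Login fails    | Helen
Wrong timezone | Ivan 
Missing icon   | Helen
Bad redirect   | Nate 
Slow page load | Leo  


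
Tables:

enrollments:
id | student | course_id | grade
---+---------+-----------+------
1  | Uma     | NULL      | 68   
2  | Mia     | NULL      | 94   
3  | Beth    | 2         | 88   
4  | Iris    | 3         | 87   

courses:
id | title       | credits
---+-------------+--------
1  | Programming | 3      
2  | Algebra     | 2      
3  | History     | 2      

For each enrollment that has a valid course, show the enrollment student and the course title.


INNER JOIN keeps only enrollments rows whose course_id matches an id in courses. Walk through each enrollment:
  - enrollment 1 (Uma): course_id=NULL, no match -> dropped
  - enrollment 2 (Mia): course_id=NULL, no match -> dropped
  - enrollment 3 (Beth): course_id=2 -> matches Algebra
  - enrollment 4 (Iris): course_id=3 -> matches History
So 2 of 4 rows are dropped.

SQL:
SELECT a.student, b.title AS course
FROM enrollments a
INNER JOIN courses b ON a.course_id = b.id

Result:
student | course 
--------+--------
Beth    | Algebra
Iris    | History


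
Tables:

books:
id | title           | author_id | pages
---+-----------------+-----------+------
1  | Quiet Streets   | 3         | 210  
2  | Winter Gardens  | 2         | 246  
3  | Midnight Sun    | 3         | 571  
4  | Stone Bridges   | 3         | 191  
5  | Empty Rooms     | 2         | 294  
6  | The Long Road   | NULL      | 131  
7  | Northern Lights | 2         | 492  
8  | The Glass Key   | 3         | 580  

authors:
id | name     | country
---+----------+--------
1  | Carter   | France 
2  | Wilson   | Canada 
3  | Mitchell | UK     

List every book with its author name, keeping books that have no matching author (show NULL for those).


LEFT JOIN keeps every row from books (the left table); where author_id has no match in authors, the author columns become NULL. Walk through each book:
  - book 1 (Quiet Streets): author_id=3 -> matches Mitchell
  - book 2 (Winter Gardens): author_id=2 -> matches Wilson
  - book 3 (Midnight Sun): author_id=3 -> matches Mitchell
  - book 4 (Stone Bridges): author_id=3 -> matches Mitchell
  - book 5 (Empty Rooms): author_id=2 -> matches Wilson
  - book 6 (The Long Road): author_id=NULL, no match -> kept with NULL
  - book 7 (Northern Lights): author_id=2 -> matches Wilson
  - book 8 (The Glass Key): author_id=3 -> matches Mitchell
All 8 rows appear; 1 has NULL author.

SQL:
SELECT a.title, b.name AS author
FROM books a
LEFT JOIN authors b ON a.author_id = b.id

Result:
title           | author  
----------------+---------
Quiet Streets   | Mitchell
Winter Gardens  | Wilson  
Midnight Sun    | Mitchell
Stone Bridges   | Mitchell
Empty Rooms     | Wilson  
The Long Road   | NULL    
Northern Lights | Wilson  
The Glass Key   | Mitchell


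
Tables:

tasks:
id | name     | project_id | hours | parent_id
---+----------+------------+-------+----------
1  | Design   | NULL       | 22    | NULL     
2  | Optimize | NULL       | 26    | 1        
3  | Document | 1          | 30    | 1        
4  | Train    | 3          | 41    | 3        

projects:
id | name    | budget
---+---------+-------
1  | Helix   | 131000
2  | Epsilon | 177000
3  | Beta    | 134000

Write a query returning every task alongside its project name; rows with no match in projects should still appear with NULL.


LEFT JOIN keeps every row from tasks (the left table); where project_id has no match in projects, the project columns become NULL. Walk through each task:
  - task 1 (Design): project_id=NULL, no match -> kept with NULL
  - task 2 (Optimize): project_id=NULL, no match -> kept with NULL
  - task 3 (Document): project_id=1 -> matches Helix
  - task 4 (Train): project_id=3 -> matches Beta
All 4 rows appear; 2 have NULL project.

SQL:
SELECT a.name, b.name AS project
FROM tasks a
LEFT JOIN projects b ON a.project_id = b.id

Result:
name     | project
---------+--------
Design   | NULL   
Optimize | NULL   
Document | Helix  
Train    | Beta   


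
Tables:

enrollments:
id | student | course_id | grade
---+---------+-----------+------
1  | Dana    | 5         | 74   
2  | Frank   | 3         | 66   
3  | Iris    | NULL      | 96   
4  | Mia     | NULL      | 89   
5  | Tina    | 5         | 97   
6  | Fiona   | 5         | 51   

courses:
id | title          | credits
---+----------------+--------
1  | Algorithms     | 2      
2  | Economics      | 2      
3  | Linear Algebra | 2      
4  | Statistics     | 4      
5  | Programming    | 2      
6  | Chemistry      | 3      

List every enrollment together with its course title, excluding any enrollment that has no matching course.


INNER JOIN keeps only enrollments rows whose course_id matches an id in courses. Walk through each enrollment:
  - enrollment 1 (Dana): course_id=5 -> matches Programming
  - enrollment 2 (Frank): course_id=3 -> matches Linear Algebra
  - enrollment 3 (Iris): course_id=NULL, no match -> dropped
  - enrollment 4 (Mia): course_id=NULL, no match -> dropped
  - enrollment 5 (Tina): course_id=5 -> matches Programming
  - enrollment 6 (Fiona): course_id=5 -> matches Programming
So 2 of 6 rows are dropped.

SQL:
SELECT a.student, b.title AS course
FROM enrollments a
INNER JOIN courses b ON a.course_id = b.id

Result:
student | course        
--------+---------------
Dana    | Programming   
Frank   | Linear Algebra
Tina    | Programming   
Fiona   | Programming   


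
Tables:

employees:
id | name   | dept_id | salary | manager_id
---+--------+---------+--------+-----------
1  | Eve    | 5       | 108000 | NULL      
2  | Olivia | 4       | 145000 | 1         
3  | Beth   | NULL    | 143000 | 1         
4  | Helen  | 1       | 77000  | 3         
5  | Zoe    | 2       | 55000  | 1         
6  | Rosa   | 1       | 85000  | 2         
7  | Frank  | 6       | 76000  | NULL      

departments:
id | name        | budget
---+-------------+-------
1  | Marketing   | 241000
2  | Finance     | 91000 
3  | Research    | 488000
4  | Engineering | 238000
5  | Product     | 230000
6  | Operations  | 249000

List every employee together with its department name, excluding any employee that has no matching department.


INNER JOIN keeps only employees rows whose dept_id matches an id in departments. Walk through each employee:
  - employee 1 (Eve): dept_id=5 -> matches Product
  - employee 2 (Olivia): dept_id=4 -> matches Engineering
  - employee 3 (Beth): dept_id=NULL, no match -> dropped
  - employee 4 (Helen): dept_id=1 -> matches Marketing
  - employee 5 (Zoe): dept_id=2 -> matches Finance
  - employee 6 (Rosa): dept_id=1 -> matches Marketing
  - employee 7 (Frank): dept_id=6 -> matches Operations
So 1 of 7 rows is dropped.

SQL:
SELECT a.name, b.name AS department
FROM employees a
INNER JOIN departments b ON a.dept_id = b.id

Result:
name   | department 
-------+------------
Eve    | Product    
Olivia | Engineering
Helen  | Marketing  
Zoe    | Finance    
Rosa   | Marketing  
Frank  | Operations 


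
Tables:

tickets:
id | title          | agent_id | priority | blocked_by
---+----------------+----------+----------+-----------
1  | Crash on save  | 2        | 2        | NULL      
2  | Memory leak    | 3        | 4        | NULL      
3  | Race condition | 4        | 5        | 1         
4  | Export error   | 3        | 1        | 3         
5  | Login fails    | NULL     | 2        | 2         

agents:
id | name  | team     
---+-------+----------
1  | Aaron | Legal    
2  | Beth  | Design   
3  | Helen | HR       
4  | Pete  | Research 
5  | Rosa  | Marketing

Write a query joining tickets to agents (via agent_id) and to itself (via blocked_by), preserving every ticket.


Two LEFT JOINs from the same base table tickets: one to agents via agent_id, one to tickets itself via blocked_by. Both are LEFT so every ticket is preserved.
Match against agents:
  - ticket 1 (Crash on save): agent_id=2 -> matches Beth
  - ticket 2 (Memory leak): agent_id=3 -> matches Helen
  - ticket 3 (Race condition): agent_id=4 -> matches Pete
  - ticket 4 (Export error): agent_id=3 -> matches Helen
  - ticket 5 (Login fails): agent_id=NULL, no match -> kept with NULL
Match against tickets (self):
  - ticket 1 (Crash on save): blocked_by=NULL -> NULL
  - ticket 2 (Memory leak): blocked_by=NULL -> NULL
  - ticket 3 (Race condition): blocked_by=1 -> Crash on save
  - ticket 4 (Export error): blocked_by=3 -> Race condition
  - ticket 5 (Login fails): blocked_by=2 -> Memory leak

SQL:
SELECT a.title, b.name AS agent, c.title AS blocked_by
FROM tickets a
LEFT JOIN agents b ON a.agent_id = b.id
LEFT JOIN tickets c ON a.blocked_by = c.id

Result:
title          | agent | blocked_by    
---------------+-------+---------------
Crash on save  | Beth  | NULL          
Memory leak    | Helen | NULL          
Race condition | Pete  | Crash on save 
Export error   | Helen | Race condition
Login fails    | NULL  | Memory leak   


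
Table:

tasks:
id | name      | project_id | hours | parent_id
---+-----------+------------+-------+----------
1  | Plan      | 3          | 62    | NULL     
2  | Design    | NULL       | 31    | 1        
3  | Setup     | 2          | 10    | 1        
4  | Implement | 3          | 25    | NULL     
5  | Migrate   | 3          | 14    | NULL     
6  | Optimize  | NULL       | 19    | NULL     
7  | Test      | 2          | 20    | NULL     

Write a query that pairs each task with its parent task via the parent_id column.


This is a self-join: tasks is joined to a second copy of itself, matching each row's parent_id to another row's id. Use LEFT JOIN so rows with parent_id=NULL are kept.
  - task 1 (Plan): parent_id=NULL -> NULL
  - task 2 (Design): parent_id=1 -> Plan
  - task 3 (Setup): parent_id=1 -> Plan
  - task 4 (Implement): parent_id=NULL -> NULL
  - task 5 (Migrate): parent_id=NULL -> NULL
  - task 6 (Optimize): parent_id=NULL -> NULL
  - task 7 (Test): parent_id=NULL -> NULL

SQL:
SELECT a.name AS item, b.name AS parent
FROM tasks a
LEFT JOIN tasks b ON a.parent_id = b.id

Result:
item      | parent
----------+-------
Plan      | NULL  
Design    | Plan  
Setup     | Plan  
Implement | NULL  
Migrate   | NULL  
Optimize  | NULL  
Test      | NULL  


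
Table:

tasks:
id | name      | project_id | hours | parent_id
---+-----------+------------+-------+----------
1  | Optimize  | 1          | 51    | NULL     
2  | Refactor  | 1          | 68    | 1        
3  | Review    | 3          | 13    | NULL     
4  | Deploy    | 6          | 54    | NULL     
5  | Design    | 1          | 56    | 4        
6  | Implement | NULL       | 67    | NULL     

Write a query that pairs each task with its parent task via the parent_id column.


This is a self-join: tasks is joined to a second copy of itself, matching each row's parent_id to another row's id. Use LEFT JOIN so rows with parent_id=NULL are kept.
  - task 1 (Optimize): parent_id=NULL -> NULL
  - task 2 (Refactor): parent_id=1 -> Optimize
  - task 3 (Review): parent_id=NULL -> NULL
  - task 4 (Deploy): parent_id=NULL -> NULL
  - task 5 (Design): parent_id=4 -> Deploy
  - task 6 (Implement): parent_id=NULL -> NULL

SQL:
SELECT a.name AS item, b.name AS parent
FROM tasks a
LEFT JOIN tasks b ON a.parent_id = b.id

Result:
item      | parent  
----------+---------
Optimize  | NULL    
Refactor  | Optimize
Review    | NULL    
Deploy    | NULL    
Design    | Deploy  
Implement | NULL    


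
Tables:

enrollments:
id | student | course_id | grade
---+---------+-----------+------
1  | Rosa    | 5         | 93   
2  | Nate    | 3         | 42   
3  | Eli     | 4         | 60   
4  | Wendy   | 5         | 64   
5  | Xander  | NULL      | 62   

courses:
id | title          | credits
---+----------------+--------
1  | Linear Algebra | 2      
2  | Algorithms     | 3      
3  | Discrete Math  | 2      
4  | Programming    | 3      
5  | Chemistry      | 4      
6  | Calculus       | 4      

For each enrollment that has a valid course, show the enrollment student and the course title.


INNER JOIN keeps only enrollments rows whose course_id matches an id in courses. Walk through each enrollment:
  - enrollment 1 (Rosa): course_id=5 -> matches Chemistry
  - enrollment 2 (Nate): course_id=3 -> matches Discrete Math
  - enrollment 3 (Eli): course_id=4 -> matches Programming
  - enrollment 4 (Wendy): course_id=5 -> matches Chemistry
  - enrollment 5 (Xander): course_id=NULL, no match -> dropped
So 1 of 5 rows is dropped.

SQL:
SELECT a.student, b.title AS course
FROM enrollments a
INNER JOIN courses b ON a.course_id = b.id

Result:
student | course       
--------+--------------
Rosa    | Chemistry    
Nate    | Discrete Math
Eli     | Programming  
Wendy   | Chemistry    


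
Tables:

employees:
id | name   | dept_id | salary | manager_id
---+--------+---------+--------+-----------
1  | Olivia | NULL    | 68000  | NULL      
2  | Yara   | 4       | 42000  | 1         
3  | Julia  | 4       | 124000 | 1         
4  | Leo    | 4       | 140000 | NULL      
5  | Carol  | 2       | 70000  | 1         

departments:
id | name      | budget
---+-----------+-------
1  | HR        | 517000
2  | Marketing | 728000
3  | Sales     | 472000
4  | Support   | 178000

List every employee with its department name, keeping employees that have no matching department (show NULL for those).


LEFT JOIN keeps every row from employees (the left table); where dept_id has no match in departments, the department columns become NULL. Walk through each employee:
  - employee 1 (Olivia): dept_id=NULL, no match -> kept with NULL
  - employee 2 (Yara): dept_id=4 -> matches Support
  - employee 3 (Julia): dept_id=4 -> matches Support
  - employee 4 (Leo): dept_id=4 -> matches Support
  - employee 5 (Carol): dept_id=2 -> matches Marketing
All 5 rows appear; 1 has NULL department.

SQL:
SELECT a.name, b.name AS department
FROM employees a
LEFT JOIN departments b ON a.dept_id = b.id

Result:
name   | department
-------+-----------
Olivia | NULL      
Yara   | Support   
Julia  | Support   
Leo    | Support   
Carol  | Marketing 


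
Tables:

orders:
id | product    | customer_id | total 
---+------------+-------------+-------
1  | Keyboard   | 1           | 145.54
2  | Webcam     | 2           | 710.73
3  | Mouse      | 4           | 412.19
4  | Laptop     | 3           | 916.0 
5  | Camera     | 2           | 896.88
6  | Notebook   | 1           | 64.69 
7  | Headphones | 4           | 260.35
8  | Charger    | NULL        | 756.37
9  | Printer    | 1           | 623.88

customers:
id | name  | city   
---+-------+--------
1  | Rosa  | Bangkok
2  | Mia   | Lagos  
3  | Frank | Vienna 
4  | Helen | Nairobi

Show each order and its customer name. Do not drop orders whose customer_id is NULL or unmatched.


LEFT JOIN keeps every row from orders (the left table); where customer_id has no match in customers, the customer columns become NULL. Walk through each order:
  - order 1 (Keyboard): customer_id=1 -> matches Rosa
  - order 2 (Webcam): customer_id=2 -> matches Mia
  - order 3 (Mouse): customer_id=4 -> matches Helen
  - order 4 (Laptop): customer_id=3 -> matches Frank
  - order 5 (Camera): customer_id=2 -> matches Mia
  - order 6 (Notebook): customer_id=1 -> matches Rosa
  - order 7 (Headphones): customer_id=4 -> matches Helen
  - order 8 (Charger): customer_id=NULL, no match -> kept with NULL
  - order 9 (Printer): customer_id=1 -> matches Rosa
All 9 rows appear; 1 has NULL customer.

SQL:
SELECT a.product, b.name AS customer
FROM orders a
LEFT JOIN customers b ON a.customer_id = b.id

Result:
product    | customer
-----------+---------
Keyboard   | Rosa    
Webcam     | Mia     
Mouse      | Helen   
Laptop     | Frank   
Camera     | Mia     
Notebook   | Rosa    
Headphones | Helen   
Charger    | NULL    
Printer    | Rosa    


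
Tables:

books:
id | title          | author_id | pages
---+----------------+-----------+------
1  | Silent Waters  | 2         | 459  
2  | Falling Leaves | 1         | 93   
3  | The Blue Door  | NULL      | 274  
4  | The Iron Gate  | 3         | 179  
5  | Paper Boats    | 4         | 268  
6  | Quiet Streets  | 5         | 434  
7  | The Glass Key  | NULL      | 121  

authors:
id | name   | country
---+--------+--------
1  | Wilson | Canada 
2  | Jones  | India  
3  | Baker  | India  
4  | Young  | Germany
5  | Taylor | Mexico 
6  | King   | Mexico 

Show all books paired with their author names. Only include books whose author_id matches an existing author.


INNER JOIN keeps only books rows whose author_id matches an id in authors. Walk through each book:
  - book 1 (Silent Waters): author_id=2 -> matches Jones
  - book 2 (Falling Leaves): author_id=1 -> matches Wilson
  - book 3 (The Blue Door): author_id=NULL, no match -> dropped
  - book 4 (The Iron Gate): author_id=3 -> matches Baker
  - book 5 (Paper Boats): author_id=4 -> matches Young
  - book 6 (Quiet Streets): author_id=5 -> matches Taylor
  - book 7 (The Glass Key): author_id=NULL, no match -> dropped
So 2 of 7 rows are dropped.

SQL:
SELECT a.title, b.name AS author
FROM books a
INNER JOIN authors b ON a.author_id = b.id

Result:
title          | author
---------------+-------
Silent Waters  | Jones 
Falling Leaves | Wilson
The Iron Gate  | Baker 
Paper Boats    | Young 
Quiet Streets  | Taylor


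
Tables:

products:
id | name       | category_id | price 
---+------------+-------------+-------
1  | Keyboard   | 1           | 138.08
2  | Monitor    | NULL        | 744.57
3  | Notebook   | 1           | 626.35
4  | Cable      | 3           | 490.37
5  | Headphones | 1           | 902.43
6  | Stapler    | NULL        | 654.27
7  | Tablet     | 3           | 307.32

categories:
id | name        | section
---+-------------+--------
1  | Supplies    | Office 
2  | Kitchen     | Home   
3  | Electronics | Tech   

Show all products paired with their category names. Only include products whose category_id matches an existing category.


INNER JOIN keeps only products rows whose category_id matches an id in categories. Walk through each product:
  - product 1 (Keyboard): category_id=1 -> matches Supplies
  - product 2 (Monitor): category_id=NULL, no match -> dropped
  - product 3 (Notebook): category_id=1 -> matches Supplies
  - product 4 (Cable): category_id=3 -> matches Electronics
  - product 5 (Headphones): category_id=1 -> matches Supplies
  - product 6 (Stapler): category_id=NULL, no match -> dropped
  - product 7 (Tablet): category_id=3 -> matches Electronics
So 2 of 7 rows are dropped.

SQL:
SELECT a.name, b.name AS category
FROM products a
INNER JOIN categories b ON a.category_id = b.id

Result:
name       | category   
-----------+------------
Keyboard   | Supplies   
Notebook   | Supplies   
Cable      | Electronics
Headphones | Supplies   
Tablet     | Electronics


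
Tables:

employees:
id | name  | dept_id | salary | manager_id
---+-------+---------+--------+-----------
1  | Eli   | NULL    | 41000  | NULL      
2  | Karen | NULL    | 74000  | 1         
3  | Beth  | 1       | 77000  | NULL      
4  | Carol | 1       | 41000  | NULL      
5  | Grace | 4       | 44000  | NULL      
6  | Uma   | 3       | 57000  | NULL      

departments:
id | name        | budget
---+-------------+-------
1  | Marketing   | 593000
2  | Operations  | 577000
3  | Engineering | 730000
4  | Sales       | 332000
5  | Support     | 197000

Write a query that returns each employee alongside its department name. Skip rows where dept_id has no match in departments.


INNER JOIN keeps only employees rows whose dept_id matches an id in departments. Walk through each employee:
  - employee 1 (Eli): dept_id=NULL, no match -> dropped
  - employee 2 (Karen): dept_id=NULL, no match -> dropped
  - employee 3 (Beth): dept_id=1 -> matches Marketing
  - employee 4 (Carol): dept_id=1 -> matches Marketing
  - employee 5 (Grace): dept_id=4 -> matches Sales
  - employee 6 (Uma): dept_id=3 -> matches Engineering
So 2 of 6 rows are dropped.

SQL:
SELECT a.name, b.name AS department
FROM employees a
INNER JOIN departments b ON a.dept_id = b.id

Result:
name  | department 
------+------------
Beth  | Marketing  
Carol | Marketing  
Grace | Sales      
Uma   | Engineering


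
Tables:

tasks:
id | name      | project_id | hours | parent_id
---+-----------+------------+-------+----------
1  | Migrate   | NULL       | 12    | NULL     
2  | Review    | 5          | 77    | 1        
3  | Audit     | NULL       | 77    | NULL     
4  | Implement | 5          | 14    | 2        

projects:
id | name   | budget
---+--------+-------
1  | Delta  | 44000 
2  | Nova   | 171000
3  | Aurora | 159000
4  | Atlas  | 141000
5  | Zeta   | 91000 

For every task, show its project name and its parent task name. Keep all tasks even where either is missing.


Two LEFT JOINs from the same base table tasks: one to projects via project_id, one to tasks itself via parent_id. Both are LEFT so every task is preserved.
Match against projects:
  - task 1 (Migrate): project_id=NULL, no match -> kept with NULL
  - task 2 (Review): project_id=5 -> matches Zeta
  - task 3 (Audit): project_id=NULL, no match -> kept with NULL
  - task 4 (Implement): project_id=5 -> matches Zeta
Match against tasks (self):
  - task 1 (Migrate): parent_id=NULL -> NULL
  - task 2 (Review): parent_id=1 -> Migrate
  - task 3 (Audit): parent_id=NULL -> NULL
  - task 4 (Implement): parent_id=2 -> Review

SQL:
SELECT a.name, b.name AS project, c.name AS parent
FROM tasks a
LEFT JOIN projects b ON a.project_id = b.id
LEFT JOIN tasks c ON a.parent_id = c.id

Result:
name      | project | parent 
----------+---------+--------
Migrate   | NULL    | NULL   
Review    | Zeta    | Migrate
Audit     | NULL    | NULL   
Implement | Zeta    | Review 


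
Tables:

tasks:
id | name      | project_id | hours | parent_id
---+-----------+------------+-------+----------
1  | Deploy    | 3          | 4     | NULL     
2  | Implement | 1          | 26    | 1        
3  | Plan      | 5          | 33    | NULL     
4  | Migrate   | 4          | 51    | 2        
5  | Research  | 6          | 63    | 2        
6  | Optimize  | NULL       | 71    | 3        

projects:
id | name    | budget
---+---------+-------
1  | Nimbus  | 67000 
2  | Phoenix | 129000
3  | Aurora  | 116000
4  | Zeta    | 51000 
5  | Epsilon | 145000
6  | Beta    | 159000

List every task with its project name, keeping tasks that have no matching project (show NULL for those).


LEFT JOIN keeps every row from tasks (the left table); where project_id has no match in projects, the project columns become NULL. Walk through each task:
  - task 1 (Deploy): project_id=3 -> matches Aurora
  - task 2 (Implement): project_id=1 -> matches Nimbus
  - task 3 (Plan): project_id=5 -> matches Epsilon
  - task 4 (Migrate): project_id=4 -> matches Zeta
  - task 5 (Research): project_id=6 -> matches Beta
  - task 6 (Optimize): project_id=NULL, no match -> kept with NULL
All 6 rows appear; 1 has NULL project.

SQL:
SELECT a.name, b.name AS project
FROM tasks a
LEFT JOIN projects b ON a.project_id = b.id

Result:
name      | project
----------+--------
Deploy    | Aurora 
Implement | Nimbus 
Plan      | Epsilon
Migrate   | Zeta   
Research  | Beta   
Optimize  | NULL   


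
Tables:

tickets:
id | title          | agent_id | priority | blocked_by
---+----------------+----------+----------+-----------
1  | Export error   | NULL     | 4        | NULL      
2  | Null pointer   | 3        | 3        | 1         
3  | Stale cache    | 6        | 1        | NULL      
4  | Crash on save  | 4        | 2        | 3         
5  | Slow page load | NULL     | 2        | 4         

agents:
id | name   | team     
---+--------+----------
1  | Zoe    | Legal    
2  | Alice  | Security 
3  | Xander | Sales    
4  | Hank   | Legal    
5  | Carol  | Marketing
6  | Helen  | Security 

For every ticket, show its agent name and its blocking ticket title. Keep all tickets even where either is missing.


Two LEFT JOINs from the same base table tickets: one to agents via agent_id, one to tickets itself via blocked_by. Both are LEFT so every ticket is preserved.
Match against agents:
  - ticket 1 (Export error): agent_id=NULL, no match -> kept with NULL
  - ticket 2 (Null pointer): agent_id=3 -> matches Xander
  - ticket 3 (Stale cache): agent_id=6 -> matches Helen
  - ticket 4 (Crash on save): agent_id=4 -> matches Hank
  - ticket 5 (Slow page load): agent_id=NULL, no match -> kept with NULL
Match against tickets (self):
  - ticket 1 (Export error): blocked_by=NULL -> NULL
  - ticket 2 (Null pointer): blocked_by=1 -> Export error
  - ticket 3 (Stale cache): blocked_by=NULL -> NULL
  - ticket 4 (Crash on save): blocked_by=3 -> Stale cache
  - ticket 5 (Slow page load): blocked_by=4 -> Crash on save

SQL:
SELECT a.title, b.name AS agent, c.title AS blocked_by
FROM tickets a
LEFT JOIN agents b ON a.agent_id = b.id
LEFT JOIN tickets c ON a.blocked_by = c.id

Result:
title          | agent  | blocked_by   
---------------+--------+--------------
Export error   | NULL   | NULL         
Null pointer   | Xander | Export error 
Stale cache    | Helen  | NULL         
Crash on save  | Hank   | Stale cache  
Slow page load | NULL   | Crash on save


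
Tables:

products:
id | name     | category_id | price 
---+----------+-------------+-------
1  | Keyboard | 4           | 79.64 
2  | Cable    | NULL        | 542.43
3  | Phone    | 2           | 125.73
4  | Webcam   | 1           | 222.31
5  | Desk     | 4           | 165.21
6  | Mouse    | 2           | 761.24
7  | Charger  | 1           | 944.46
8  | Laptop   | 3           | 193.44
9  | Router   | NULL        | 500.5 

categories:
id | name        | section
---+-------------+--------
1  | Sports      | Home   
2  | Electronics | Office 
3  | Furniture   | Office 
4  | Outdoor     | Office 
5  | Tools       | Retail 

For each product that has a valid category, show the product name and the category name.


INNER JOIN keeps only products rows whose category_id matches an id in categories. Walk through each product:
  - product 1 (Keyboard): category_id=4 -> matches Outdoor
  - product 2 (Cable): category_id=NULL, no match -> dropped
  - product 3 (Phone): category_id=2 -> matches Electronics
  - product 4 (Webcam): category_id=1 -> matches Sports
  - product 5 (Desk): category_id=4 -> matches Outdoor
  - product 6 (Mouse): category_id=2 -> matches Electronics
  - product 7 (Charger): category_id=1 -> matches Sports
  - product 8 (Laptop): category_id=3 -> matches Furniture
  - product 9 (Router): category_id=NULL, no match -> dropped
So 2 of 9 rows are dropped.

SQL:
SELECT a.name, b.name AS category
FROM products a
INNER JOIN categories b ON a.category_id = b.id

Result:
name     | category   
---------+------------
Keyboard | Outdoor    
Phone    | Electronics
Webcam   | Sports     
Desk     | Outdoor    
Mouse    | Electronics
Charger  | Sports     
Laptop   | Furniture  


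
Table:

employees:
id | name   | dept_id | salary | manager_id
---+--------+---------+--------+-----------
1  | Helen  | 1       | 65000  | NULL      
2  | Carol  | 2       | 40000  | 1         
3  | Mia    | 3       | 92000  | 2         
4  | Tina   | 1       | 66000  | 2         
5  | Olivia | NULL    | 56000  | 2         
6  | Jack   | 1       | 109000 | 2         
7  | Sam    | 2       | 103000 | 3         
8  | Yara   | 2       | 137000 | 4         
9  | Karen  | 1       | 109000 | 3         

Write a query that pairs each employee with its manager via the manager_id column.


This is a self-join: employees is joined to a second copy of itself, matching each row's manager_id to another row's id. Use LEFT JOIN so rows with manager_id=NULL are kept.
  - employee 1 (Helen): manager_id=NULL -> NULL
  - employee 2 (Carol): manager_id=1 -> Helen
  - employee 3 (Mia): manager_id=2 -> Carol
  - employee 4 (Tina): manager_id=2 -> Carol
  - employee 5 (Olivia): manager_id=2 -> Carol
  - employee 6 (Jack): manager_id=2 -> Carol
  - employee 7 (Sam): manager_id=3 -> Mia
  - employee 8 (Yara): manager_id=4 -> Tina
  - employee 9 (Karen): manager_id=3 -> Mia

SQL:
SELECT a.name AS item, b.name AS manager
FROM employees a
LEFT JOIN employees b ON a.manager_id = b.id

Result:
item   | manager
-------+--------
Helen  | NULL   
Carol  | Helen  
Mia    | Carol  
Tina   | Carol  
Olivia | Carol  
Jack   | Carol  
Sam    | Mia    
Yara   | Tina   
Karen  | Mia    


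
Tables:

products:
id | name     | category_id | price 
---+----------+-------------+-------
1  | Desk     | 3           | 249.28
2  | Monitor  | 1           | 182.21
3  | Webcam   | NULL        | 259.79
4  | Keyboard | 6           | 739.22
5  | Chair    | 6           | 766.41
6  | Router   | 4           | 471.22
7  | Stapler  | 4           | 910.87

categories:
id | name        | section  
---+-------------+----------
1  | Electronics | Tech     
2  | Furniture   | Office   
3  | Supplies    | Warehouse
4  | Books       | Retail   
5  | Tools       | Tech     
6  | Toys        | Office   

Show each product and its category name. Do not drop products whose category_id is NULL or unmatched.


LEFT JOIN keeps every row from products (the left table); where category_id has no match in categories, the category columns become NULL. Walk through each product:
  - product 1 (Desk): category_id=3 -> matches Supplies
  - product 2 (Monitor): category_id=1 -> matches Electronics
  - product 3 (Webcam): category_id=NULL, no match -> kept with NULL
  - product 4 (Keyboard): category_id=6 -> matches Toys
  - product 5 (Chair): category_id=6 -> matches Toys
  - product 6 (Router): category_id=4 -> matches Books
  - product 7 (Stapler): category_id=4 -> matches Books
All 7 rows appear; 1 has NULL category.

SQL:
SELECT a.name, b.name AS category
FROM products a
LEFT JOIN categories b ON a.category_id = b.id

Result:
name     | category   
---------+------------
Desk     | Supplies   
Monitor  | Electronics
Webcam   | NULL       
Keyboard | Toys       
Chair    | Toys       
Router   | Books      
Stapler  | Books      


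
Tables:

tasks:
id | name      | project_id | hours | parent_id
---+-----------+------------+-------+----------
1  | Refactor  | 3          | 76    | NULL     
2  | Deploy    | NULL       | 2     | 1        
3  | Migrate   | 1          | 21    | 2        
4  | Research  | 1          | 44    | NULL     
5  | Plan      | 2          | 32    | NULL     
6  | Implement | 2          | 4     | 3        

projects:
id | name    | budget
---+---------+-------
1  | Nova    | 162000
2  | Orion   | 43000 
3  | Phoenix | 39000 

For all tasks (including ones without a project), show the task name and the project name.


LEFT JOIN keeps every row from tasks (the left table); where project_id has no match in projects, the project columns become NULL. Walk through each task:
  - task 1 (Refactor): project_id=3 -> matches Phoenix
  - task 2 (Deploy): project_id=NULL, no match -> kept with NULL
  - task 3 (Migrate): project_id=1 -> matches Nova
  - task 4 (Research): project_id=1 -> matches Nova
  - task 5 (Plan): project_id=2 -> matches Orion
  - task 6 (Implement): project_id=2 -> matches Orion
All 6 rows appear; 1 has NULL project.

SQL:
SELECT a.name, b.name AS project
FROM tasks a
LEFT JOIN projects b ON a.project_id = b.id

Result:
name      | project
----------+--------
Refactor  | Phoenix
Deploy    | NULL   
Migrate   | Nova   
Research  | Nova   
Plan      | Orion  
Implement | Orion  
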